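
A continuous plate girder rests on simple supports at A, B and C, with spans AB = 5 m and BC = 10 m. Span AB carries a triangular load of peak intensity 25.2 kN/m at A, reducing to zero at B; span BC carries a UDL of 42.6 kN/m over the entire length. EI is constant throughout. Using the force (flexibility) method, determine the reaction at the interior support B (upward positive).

R_B = 344.2 kN

Take M_B as the redundant. Released structure: two simple spans AB and BC with a hinge at B.
End slopes at the hinge B, treating each span as simply supported:
  span AB: triangular load, peak 25.2: 7w₀L³/(360EI) = 61.25/EI
  span BC: UDL 42.6: wL³/(24EI) = 1775/EI
  relative rotation θ_0 = (61.25 + 1775)/EI = 1836/EI
A unit hogging moment at B produces rotation L₁/(3EI) + L₂/(3EI) = 5/EI.
Compatibility: M_B·(L₁+L₂)/(3EI) = θ_0, giving M_B = 367.2 kN·m (hogging).
Span AB, ΣM about A with M_B applied at B: R_B^{AB}·5 = 105 + 367.2, so R_B^{AB} = 94.45 kN and R_A = 63 − 94.45 = -31.45 kN.
Span BC, ΣM about C: R_B^{BC}·10 = 2130 + 367.2, so R_B^{BC} = 249.7 kN and R_C = 426 − 249.7 = 176.3 kN.
R_B = 94.45 + 249.7 = 344.2 kN.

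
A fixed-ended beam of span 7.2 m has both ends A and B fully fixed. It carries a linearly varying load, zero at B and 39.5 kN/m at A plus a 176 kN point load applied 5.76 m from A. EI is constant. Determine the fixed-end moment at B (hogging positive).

Release both end moments; the primary structure is a simply-supported span AB with redundants M_A and M_B.
Simple-span end rotations at A and B under the given loads:
  at A: triangular load, peak 39.5: w₀L³/(45EI) = 327.6/EI
  at B: triangular load, peak 39.5: 7w₀L³/(360EI) = 286.7/EI
  at A: point load 176 at a = 5.76: Pab(L + b)/(6LEI) = 292/EI
  at B: point load 176 at a = 5.76: Pab(L + a)/(6LEI) = 437.9/EI
  θ_A0 = 619.6/EI,  θ_B0 = 724.6/EI
Flexibility coefficients: a unit moment at one end gives L/(3EI) there and L/(6EI) at the far end, so f₁₁ = f₂₂ = 2.4/EI and f₁₂ = f₂₁ = 1.2/EI.
Compatibility — zero rotation at each built-in end:
  2.4 M_A + 1.2 M_B = 619.6
  1.2 M_A + 2.4 M_B = 724.6
Solving the pair gives M_A = 142.9 kN·m and M_B = 230.5 kN·m (hogging).

M_B = 230.5 kN·m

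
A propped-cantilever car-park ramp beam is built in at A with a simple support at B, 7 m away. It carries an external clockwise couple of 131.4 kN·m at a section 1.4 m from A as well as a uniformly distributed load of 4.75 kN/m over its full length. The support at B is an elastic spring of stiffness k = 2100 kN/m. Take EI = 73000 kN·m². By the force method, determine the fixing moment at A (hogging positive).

Remove the prop at B; the released (primary) structure is a cantilever built in at A.
Deflection at B on the released cantilever, summing each load's contribution:
  clockwise couple 131.4 at a = 1.4: M₀a(2L − a)/(2EI) = 1159/EI
  UDL 4.75: wL⁴/(8EI) = 1426/EI
  δ_0 = 2585/EI
Flexibility coefficient — unit upward force at B: δ_{BB} = L³/(3EI) = 114.3/EI.
With EI = 73000 kN·m²: δ_0 = 0.035405 m and δ_{BB} = 0.001566 m/kN.
Compatibility — the spring shortens by R_B/k under the reaction it provides: δ_0 − R_B·δ_{BB} = R_B/k. With 1/k = 0.000476 m/kN, R_B = δ_0 / (δ_{BB} + 1/k) = 0.035405 / (0.001566 + 0.000476) = 17.33 kN.
Moment equilibrium about A: M_A = Σ(load moments about A) − R_B·L = 247.8 − 17.33×7 = 126.4 kN·m.

M_A = 126.4 kN·m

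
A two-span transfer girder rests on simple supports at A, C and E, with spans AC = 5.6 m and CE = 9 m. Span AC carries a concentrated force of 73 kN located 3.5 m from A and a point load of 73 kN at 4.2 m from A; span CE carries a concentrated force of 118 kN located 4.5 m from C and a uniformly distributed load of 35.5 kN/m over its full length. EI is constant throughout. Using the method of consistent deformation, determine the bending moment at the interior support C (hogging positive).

M_C = 399.9 kN·m

Release continuity at C by inserting a hinge; the redundant is the internal moment M_C. The primary structure is two simply-supported spans AC and CE.
Rotations at C on the released spans (each span's end-slope, ×1/EI):
  span AC: point load 73 at a = 3.5: Pab(L + a)/(6LEI) = 145.3/EI
  span AC: point load 73 at a = 4.2: Pab(L + a)/(6LEI) = 125.2/EI
  span CE: point load 118 at a = 4.5: Pab(L + b)/(6LEI) = 597.4/EI
  span CE: UDL 35.5: wL³/(24EI) = 1078/EI
  relative rotation θ_0 = (270.5 + 1676)/EI = 1946/EI
A unit hogging moment at C produces rotation L₁/(3EI) + L₂/(3EI) = 4.867/EI.
Compatibility: M_C·(L₁+L₂)/(3EI) = θ_0, giving M_C = 399.9 kN·m (hogging).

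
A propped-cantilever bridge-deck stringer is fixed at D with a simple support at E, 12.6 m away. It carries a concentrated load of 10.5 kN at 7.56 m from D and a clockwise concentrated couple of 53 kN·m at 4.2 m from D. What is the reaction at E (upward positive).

R_E = 8.041 kN

Remove the prop at E; the released (primary) structure is a cantilever built in at D.
Primary-structure tip deflection at E by superposition:
  point load 10.5 at a = 7.56: Pa²(3L − a)/(6EI) = 3025/EI
  clockwise couple 53 at a = 4.2: M₀a(2L − a)/(2EI) = 2337/EI
  δ_0 = 5362/EI
Flexibility coefficient — unit upward force at E: δ_{EE} = L³/(3EI) = 666.8/EI.
The prop prevents deflection at E: R_E = δ_0/δ_{EE} = 5362/666.8 = 8.041 kN.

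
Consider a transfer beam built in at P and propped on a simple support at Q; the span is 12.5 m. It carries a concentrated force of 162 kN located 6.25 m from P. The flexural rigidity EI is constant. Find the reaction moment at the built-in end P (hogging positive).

M_P = 379.7 kN·m

Remove the prop at Q; the released (primary) structure is a cantilever built in at P.
Deflection at Q on the released cantilever, summing each load's contribution:
  point load 162 at a = 6.25: Pa²(3L − a)/(6EI) = 32959/EI
Tip deflection under a unit load at Q: L³/(3EI) = 651/EI.
Compatibility at Q: δ_0 − R_Q·δ_{QQ} = 0, so R_Q = 32959/651 = 50.62 kN.
Moment equilibrium about P: M_P = Σ(load moments about P) − R_Q·L = 1012 − 50.62×12.5 = 379.7 kN·m.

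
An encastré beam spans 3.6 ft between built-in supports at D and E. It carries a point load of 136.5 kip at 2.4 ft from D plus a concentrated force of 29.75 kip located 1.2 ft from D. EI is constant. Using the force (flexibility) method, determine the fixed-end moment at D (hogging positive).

Release both end moments; the primary structure is a simply-supported span DE with redundants M_D and M_E.
On the primary (simply-supported) span, the end slopes from the loading are:
  at D: point load 136.5 at a = 2.4: Pab(L + b)/(6LEI) = 87.36/EI
  at E: point load 136.5 at a = 2.4: Pab(L + a)/(6LEI) = 109.2/EI
  at D: point load 29.75 at a = 1.2: Pab(L + b)/(6LEI) = 23.8/EI
  at E: point load 29.75 at a = 1.2: Pab(L + a)/(6LEI) = 19.04/EI
  θ_D0 = 111.2/EI,  θ_E0 = 128.2/EI
Flexibility coefficients: a unit moment at one end gives L/(3EI) there and L/(6EI) at the far end, so f₁₁ = f₂₂ = 1.2/EI and f₁₂ = f₂₁ = 0.6/EI.
Compatibility — zero rotation at each built-in end:
  1.2 M_D + 0.6 M_E = 111.2
  0.6 M_D + 1.2 M_E = 128.2
Solving the pair gives M_D = 52.27 kip·ft and M_E = 80.73 kip·ft (hogging).

M_D = 52.27 kip·ft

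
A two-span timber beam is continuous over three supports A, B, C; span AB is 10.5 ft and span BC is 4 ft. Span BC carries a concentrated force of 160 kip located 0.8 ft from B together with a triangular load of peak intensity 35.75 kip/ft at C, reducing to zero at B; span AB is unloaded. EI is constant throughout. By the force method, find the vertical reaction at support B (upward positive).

R_B = 163.8 kip

Release continuity at B by inserting a hinge; the redundant is the internal moment M_B. The primary structure is two simply-supported spans AB and BC.
End slopes at the hinge B, treating each span as simply supported:
  span BC: point load 160 at a = 0.8: Pab(L + b)/(6LEI) = 122.9/EI
  span BC: triangular load, peak 35.75: 7w₀L³/(360EI) = 44.49/EI
  relative rotation θ_0 = (0 + 167.4)/EI = 167.4/EI
A unit hogging moment at B produces rotation L₁/(3EI) + L₂/(3EI) = 4.833/EI.
Compatibility: M_B·(L₁+L₂)/(3EI) = θ_0, giving M_B = 34.63 kip·ft (hogging).
Span AB, ΣM about A with M_B applied at B: R_B^{AB}·10.5 = 0 + 34.63, so R_B^{AB} = 3.298 kip and R_A = 0 − 3.298 = -3.298 kip.
Span BC, ΣM about C: R_B^{BC}·4 = 607.3 + 34.63, so R_B^{BC} = 160.5 kip and R_C = 231.5 − 160.5 = 71.01 kip.
R_B = 3.298 + 160.5 = 163.8 kip.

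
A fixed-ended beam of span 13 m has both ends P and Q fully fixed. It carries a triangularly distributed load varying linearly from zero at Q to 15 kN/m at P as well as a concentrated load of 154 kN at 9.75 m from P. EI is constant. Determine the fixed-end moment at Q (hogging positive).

Release both end moments; the primary structure is a simply-supported span PQ with redundants M_P and M_Q.
End rotations of the released simple span under the applied load (×1/EI):
  at P: triangular load, peak 15: w₀L³/(45EI) = 732.3/EI
  at Q: triangular load, peak 15: 7w₀L³/(360EI) = 640.8/EI
  at P: point load 154 at a = 9.75: Pab(L + b)/(6LEI) = 1017/EI
  at Q: point load 154 at a = 9.75: Pab(L + a)/(6LEI) = 1423/EI
  θ_P0 = 1749/EI,  θ_Q0 = 2064/EI
Flexibility coefficients: a unit moment at one end gives L/(3EI) there and L/(6EI) at the far end, so f₁₁ = f₂₂ = 4.333/EI and f₁₂ = f₂₁ = 2.167/EI.
Compatibility — zero rotation at each built-in end:
  4.333 M_P + 2.167 M_Q = 1749
  2.167 M_P + 4.333 M_Q = 2064
Solving the pair gives M_P = 220.6 kN·m and M_Q = 366 kN·m (hogging).

M_Q = 366 kN·m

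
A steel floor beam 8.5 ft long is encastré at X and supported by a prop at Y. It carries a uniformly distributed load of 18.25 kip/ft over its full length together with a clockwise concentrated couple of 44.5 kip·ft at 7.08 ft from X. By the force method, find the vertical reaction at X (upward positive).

Remove the prop at Y; the released (primary) structure is a cantilever built in at X.
Deflection at Y on the released cantilever, summing each load's contribution:
  UDL 18.25: wL⁴/(8EI) = 11908/EI
  clockwise couple 44.5 at a = 7.08: M₀a(2L − a)/(2EI) = 1563/EI
  δ_0 = 13471/EI
Flexibility coefficient — unit upward force at Y: δ_{YY} = L³/(3EI) = 204.7/EI.
The prop prevents deflection at Y: R_Y = δ_0/δ_{YY} = 13471/204.7 = 65.81 kip.
Vertical equilibrium: R_X = ΣP − R_Y = 155.1 − 65.81 = 89.32 kip.

R_X = 89.32 kip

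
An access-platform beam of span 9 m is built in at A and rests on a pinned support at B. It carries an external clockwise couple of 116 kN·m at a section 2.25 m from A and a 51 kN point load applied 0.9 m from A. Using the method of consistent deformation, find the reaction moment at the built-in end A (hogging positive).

M_A = 79.12 kN·m

Choose R_B as the redundant. The primary structure is the cantilever fixed at A.
Deflection at B on the released cantilever, summing each load's contribution:
  clockwise couple 116 at a = 2.25: M₀a(2L − a)/(2EI) = 2055/EI
  point load 51 at a = 0.9: Pa²(3L − a)/(6EI) = 179.7/EI
  δ_0 = 2235/EI
Tip deflection under a unit load at B: L³/(3EI) = 243/EI.
The prop prevents deflection at B: R_B = δ_0/δ_{BB} = 2235/243 = 9.198 kN.
Moment equilibrium about A: M_A = Σ(load moments about A) − R_B·L = 161.9 − 9.198×9 = 79.12 kN·m.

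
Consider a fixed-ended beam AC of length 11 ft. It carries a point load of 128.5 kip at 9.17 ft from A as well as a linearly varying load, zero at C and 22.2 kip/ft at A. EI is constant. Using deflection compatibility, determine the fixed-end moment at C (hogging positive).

M_C = 253 kip·ft

Take the two fixed-end moments M_A, M_C as redundants; the released structure is the simple span AC.
End rotations of the released simple span under the applied load (×1/EI):
  at A: point load 128.5 at a = 9.17: Pab(L + b)/(6LEI) = 419.2/EI
  at C: point load 128.5 at a = 9.17: Pab(L + a)/(6LEI) = 659/EI
  at A: triangular load, peak 22.2: w₀L³/(45EI) = 656.6/EI
  at C: triangular load, peak 22.2: 7w₀L³/(360EI) = 574.5/EI
  θ_A0 = 1076/EI,  θ_C0 = 1234/EI
Flexibility coefficients: a unit moment at one end gives L/(3EI) there and L/(6EI) at the far end, so f₁₁ = f₂₂ = 3.667/EI and f₁₂ = f₂₁ = 1.833/EI.
Compatibility — zero rotation at each built-in end:
  3.667 M_A + 1.833 M_C = 1076
  1.833 M_A + 3.667 M_C = 1234
Solving the pair gives M_A = 166.9 kip·ft and M_C = 253 kip·ft (hogging).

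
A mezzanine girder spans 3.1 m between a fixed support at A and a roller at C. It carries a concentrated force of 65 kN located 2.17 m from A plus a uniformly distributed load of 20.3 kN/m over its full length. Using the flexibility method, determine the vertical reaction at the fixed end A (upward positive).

Choose R_C as the redundant. The primary structure is the cantilever fixed at A.
Downward deflection at the released point C due to the loads:
  point load 65 at a = 2.17: Pa²(3L − a)/(6EI) = 363.7/EI
  UDL 20.3: wL⁴/(8EI) = 234.3/EI
  δ_0 = 598.1/EI
Flexibility coefficient — unit upward force at C: δ_{CC} = L³/(3EI) = 9.93/EI.
Compatibility at C: δ_0 − R_C·δ_{CC} = 0, so R_C = 598.1/9.93 = 60.23 kN.
Vertical equilibrium: R_A = ΣP − R_C = 127.9 − 60.23 = 67.7 kN.

R_A = 67.7 kN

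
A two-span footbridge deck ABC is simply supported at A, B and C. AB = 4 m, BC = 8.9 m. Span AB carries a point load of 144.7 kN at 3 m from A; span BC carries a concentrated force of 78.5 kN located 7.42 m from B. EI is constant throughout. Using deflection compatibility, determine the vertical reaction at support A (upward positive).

Release continuity at B by inserting a hinge; the redundant is the internal moment M_B. The primary structure is two simply-supported spans AB and BC.
Discontinuity in slope at B on the released structure — sum the simple-span end rotations:
  span AB: point load 144.7 at a = 3: Pab(L + a)/(6LEI) = 126.6/EI
  span BC: point load 78.5 at a = 7.42: Pab(L + b)/(6LEI) = 167.6/EI
  relative rotation θ_0 = (126.6 + 167.6)/EI = 294.2/EI
A unit hogging moment at B produces rotation L₁/(3EI) + L₂/(3EI) = 4.3/EI.
Compatibility: M_B·(L₁+L₂)/(3EI) = θ_0, giving M_B = 68.41 kN·m (hogging).
Span AB, ΣM about A with M_B applied at B: R_B^{AB}·4 = 434.1 + 68.41, so R_B^{AB} = 125.6 kN and R_A = 144.7 − 125.6 = 19.07 kN.

R_A = 19.07 kN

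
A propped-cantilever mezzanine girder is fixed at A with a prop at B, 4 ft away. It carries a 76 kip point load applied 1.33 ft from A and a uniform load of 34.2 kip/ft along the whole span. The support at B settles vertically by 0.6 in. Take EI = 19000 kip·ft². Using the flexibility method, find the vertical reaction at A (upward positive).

Remove the prop at B; the released (primary) structure is a cantilever built in at A.
Deflection at B on the released cantilever, summing each load's contribution:
  point load 76 at a = 1.33: Pa²(3L − a)/(6EI) = 239.1/EI
  UDL 34.2: wL⁴/(8EI) = 1094/EI
  δ_0 = 1333/EI
Tip deflection under a unit load at B: L³/(3EI) = 21.33/EI.
With EI = 19000 kip·ft²: δ_0 = 0.070183 ft and δ_{BB} = 0.001123 ft/kip.
Compatibility — the beam at B must follow the support down by 0.05 ft: δ_0 − R_B·δ_{BB} = 0.05, so R_B = (0.070183 − 0.05)/0.001123 = 17.98 kip.
Vertical equilibrium: R_A = ΣP − R_B = 212.8 − 17.98 = 194.8 kip.

R_A = 194.8 kip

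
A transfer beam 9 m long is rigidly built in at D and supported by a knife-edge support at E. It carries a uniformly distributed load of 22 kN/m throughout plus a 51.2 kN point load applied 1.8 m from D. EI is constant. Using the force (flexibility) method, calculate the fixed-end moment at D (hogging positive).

Take the reaction at E as the redundant and release it; the primary structure is a cantilever fixed at D.
Primary-structure tip deflection at E by superposition:
  UDL 22: wL⁴/(8EI) = 18043/EI
  point load 51.2 at a = 1.8: Pa²(3L − a)/(6EI) = 696.7/EI
  δ_0 = 18739/EI
Tip deflection under a unit load at E: L³/(3EI) = 243/EI.
Compatibility at E: δ_0 − R_E·δ_{EE} = 0, so R_E = 18739/243 = 77.12 kN.
Moment equilibrium about D: M_D = Σ(load moments about D) − R_E·L = 983.2 − 77.12×9 = 289.1 kN·m.

M_D = 289.1 kN·m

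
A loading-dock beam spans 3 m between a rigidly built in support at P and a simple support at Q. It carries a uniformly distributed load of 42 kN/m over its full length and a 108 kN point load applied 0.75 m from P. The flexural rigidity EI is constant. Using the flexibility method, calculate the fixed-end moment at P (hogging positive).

Release the roller at Q. Primary structure: cantilever fixed at P.
Primary-structure tip deflection at Q by superposition:
  UDL 42: wL⁴/(8EI) = 425.2/EI
  point load 108 at a = 0.75: Pa²(3L − a)/(6EI) = 83.53/EI
  δ_0 = 508.8/EI
Flexibility coefficient — unit upward force at Q: δ_{QQ} = L³/(3EI) = 9/EI.
Compatibility at Q: δ_0 − R_Q·δ_{QQ} = 0, so R_Q = 508.8/9 = 56.53 kN.
Moment equilibrium about P: M_P = Σ(load moments about P) − R_Q·L = 270 − 56.53×3 = 100.4 kN·m.

M_P = 100.4 kN·m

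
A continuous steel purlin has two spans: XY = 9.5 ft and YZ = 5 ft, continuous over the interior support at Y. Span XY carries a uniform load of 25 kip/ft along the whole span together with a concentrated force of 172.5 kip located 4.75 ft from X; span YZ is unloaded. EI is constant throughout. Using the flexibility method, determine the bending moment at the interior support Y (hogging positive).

M_Y = 386.1 kip·ft

Take M_Y as the redundant. Released structure: two simple spans XY and YZ with a hinge at Y.
End slopes at the hinge Y, treating each span as simply supported:
  span XY: UDL 25: wL³/(24EI) = 893.1/EI
  span XY: point load 172.5 at a = 4.75: Pab(L + a)/(6LEI) = 973/EI
  relative rotation θ_0 = (1866 + 0)/EI = 1866/EI
A unit hogging moment at Y produces rotation L₁/(3EI) + L₂/(3EI) = 4.833/EI.
Compatibility: M_Y·(L₁+L₂)/(3EI) = θ_0, giving M_Y = 386.1 kip·ft (hogging).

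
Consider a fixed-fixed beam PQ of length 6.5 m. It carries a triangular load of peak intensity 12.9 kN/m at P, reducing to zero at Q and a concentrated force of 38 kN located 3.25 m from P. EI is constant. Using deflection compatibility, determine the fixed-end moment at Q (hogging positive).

M_Q = 49.04 kN·m

Take the two fixed-end moments M_P, M_Q as redundants; the released structure is the simple span PQ.
Simple-span end rotations at P and Q under the given loads:
  at P: triangular load, peak 12.9: w₀L³/(45EI) = 78.73/EI
  at Q: triangular load, peak 12.9: 7w₀L³/(360EI) = 68.89/EI
  at P: point load 38 at a = 3.25: Pab(L + b)/(6LEI) = 100.3/EI
  at Q: point load 38 at a = 3.25: Pab(L + a)/(6LEI) = 100.3/EI
  θ_P0 = 179.1/EI,  θ_Q0 = 169.2/EI
Flexibility coefficients: a unit moment at one end gives L/(3EI) there and L/(6EI) at the far end, so f₁₁ = f₂₂ = 2.167/EI and f₁₂ = f₂₁ = 1.083/EI.
Compatibility — zero rotation at each built-in end:
  2.167 M_P + 1.083 M_Q = 179.1
  1.083 M_P + 2.167 M_Q = 169.2
Solving the pair gives M_P = 58.13 kN·m and M_Q = 49.04 kN·m (hogging).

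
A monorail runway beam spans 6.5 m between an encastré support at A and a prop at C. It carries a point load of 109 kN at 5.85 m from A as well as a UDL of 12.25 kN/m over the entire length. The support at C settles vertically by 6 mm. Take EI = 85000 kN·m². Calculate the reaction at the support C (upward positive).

R_C = 117 kN

Remove the prop at C; the released (primary) structure is a cantilever built in at A.
Downward deflection at the released point C due to the loads:
  point load 109 at a = 5.85: Pa²(3L − a)/(6EI) = 8486/EI
  UDL 12.25: wL⁴/(8EI) = 2733/EI
  δ_0 = 11220/EI
Flexibility coefficient — unit upward force at C: δ_{CC} = L³/(3EI) = 91.54/EI.
With EI = 85000 kN·m²: δ_0 = 0.132 m and δ_{CC} = 0.001077 m/kN.
Compatibility — the beam at C must follow the support down by 0.006 m: δ_0 − R_C·δ_{CC} = 0.006, so R_C = (0.132 − 0.006)/0.001077 = 117 kN.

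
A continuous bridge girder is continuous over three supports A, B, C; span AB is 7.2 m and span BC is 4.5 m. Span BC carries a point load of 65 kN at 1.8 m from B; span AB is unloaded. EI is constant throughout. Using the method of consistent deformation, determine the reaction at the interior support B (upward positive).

R_B = 46.8 kN

Take M_B as the redundant. Released structure: two simple spans AB and BC with a hinge at B.
Discontinuity in slope at B on the released structure — sum the simple-span end rotations:
  span BC: point load 65 at a = 1.8: Pab(L + b)/(6LEI) = 84.24/EI
  relative rotation θ_0 = (0 + 84.24)/EI = 84.24/EI
A unit hogging moment at B produces rotation L₁/(3EI) + L₂/(3EI) = 3.9/EI.
Slope continuity at B: θ_0 = M_B·3.9/EI, so M_B = 84.24/3.9 = 21.6 kN·m (hogging).
Span AB, ΣM about A with M_B applied at B: R_B^{AB}·7.2 = 0 + 21.6, so R_B^{AB} = 3 kN and R_A = 0 − 3 = -3 kN.
Span BC, ΣM about C: R_B^{BC}·4.5 = 175.5 + 21.6, so R_B^{BC} = 43.8 kN and R_C = 65 − 43.8 = 21.2 kN.
R_B = 3 + 43.8 = 46.8 kN.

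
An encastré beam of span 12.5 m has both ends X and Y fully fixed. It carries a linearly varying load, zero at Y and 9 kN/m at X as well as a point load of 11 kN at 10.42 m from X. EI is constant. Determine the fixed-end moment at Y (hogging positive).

Take the two fixed-end moments M_X, M_Y as redundants; the released structure is the simple span XY.
On the primary (simply-supported) span, the end slopes from the loading are:
  at X: triangular load, peak 9: w₀L³/(45EI) = 390.6/EI
  at Y: triangular load, peak 9: 7w₀L³/(360EI) = 341.8/EI
  at X: point load 11 at a = 10.42: Pab(L + b)/(6LEI) = 46.35/EI
  at Y: point load 11 at a = 10.42: Pab(L + a)/(6LEI) = 72.86/EI
  θ_X0 = 437/EI,  θ_Y0 = 414.7/EI
Flexibility coefficients: a unit moment at one end gives L/(3EI) there and L/(6EI) at the far end, so f₁₁ = f₂₂ = 4.167/EI and f₁₂ = f₂₁ = 2.083/EI.
Compatibility — zero rotation at each built-in end:
  4.167 M_X + 2.083 M_Y = 437
  2.083 M_X + 4.167 M_Y = 414.7
Solving the pair gives M_X = 73.49 kN·m and M_Y = 62.77 kN·m (hogging).

M_Y = 62.77 kN·m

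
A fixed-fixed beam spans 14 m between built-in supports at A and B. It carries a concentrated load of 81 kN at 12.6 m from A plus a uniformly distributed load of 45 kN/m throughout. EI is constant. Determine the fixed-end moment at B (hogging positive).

Take the two fixed-end moments M_A, M_B as redundants; the released structure is the simple span AB.
On the primary (simply-supported) span, the end slopes from the loading are:
  at A: point load 81 at a = 12.6: Pab(L + b)/(6LEI) = 262/EI
  at B: point load 81 at a = 12.6: Pab(L + a)/(6LEI) = 452.5/EI
  at A: UDL 45: wL³/(24EI) = 5145/EI
  at B: UDL 45: wL³/(24EI) = 5145/EI
  θ_A0 = 5407/EI,  θ_B0 = 5597/EI
Flexibility coefficients: a unit moment at one end gives L/(3EI) there and L/(6EI) at the far end, so f₁₁ = f₂₂ = 4.667/EI and f₁₂ = f₂₁ = 2.333/EI.
Compatibility — zero rotation at each built-in end:
  4.667 M_A + 2.333 M_B = 5407
  2.333 M_A + 4.667 M_B = 5597
Solving the pair gives M_A = 745.2 kN·m and M_B = 826.9 kN·m (hogging).

M_B = 826.9 kN·m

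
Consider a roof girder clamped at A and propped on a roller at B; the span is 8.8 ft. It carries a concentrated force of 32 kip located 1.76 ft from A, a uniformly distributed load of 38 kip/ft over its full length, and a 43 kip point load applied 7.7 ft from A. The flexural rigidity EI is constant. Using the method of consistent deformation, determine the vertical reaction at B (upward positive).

R_B = 162.2 kip

Release the roller at B. Primary structure: cantilever fixed at A.
Deflection at B on the released cantilever, summing each load's contribution:
  point load 32 at a = 1.76: Pa²(3L − a)/(6EI) = 407.1/EI
  UDL 38: wL⁴/(8EI) = 28486/EI
  point load 43 at a = 7.7: Pa²(3L − a)/(6EI) = 7946/EI
  δ_0 = 36838/EI
Tip deflection under a unit load at B: L³/(3EI) = 227.2/EI.
The prop prevents deflection at B: R_B = δ_0/δ_{BB} = 36838/227.2 = 162.2 kip.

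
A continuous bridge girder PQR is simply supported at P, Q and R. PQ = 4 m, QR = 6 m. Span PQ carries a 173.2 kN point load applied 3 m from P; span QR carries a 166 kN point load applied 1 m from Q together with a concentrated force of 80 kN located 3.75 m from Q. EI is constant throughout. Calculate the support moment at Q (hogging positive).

M_Q = 168 kN·m

Release continuity at Q by inserting a hinge; the redundant is the internal moment M_Q. The primary structure is two simply-supported spans PQ and QR.
Discontinuity in slope at Q on the released structure — sum the simple-span end rotations:
  span PQ: point load 173.2 at a = 3: Pab(L + a)/(6LEI) = 151.6/EI
  span QR: point load 166 at a = 1: Pab(L + b)/(6LEI) = 253.6/EI
  span QR: point load 80 at a = 3.75: Pab(L + b)/(6LEI) = 154.7/EI
  relative rotation θ_0 = (151.6 + 408.3)/EI = 559.8/EI
A unit hogging moment at Q produces rotation L₁/(3EI) + L₂/(3EI) = 3.333/EI.
Slope continuity at Q: θ_0 = M_Q·3.333/EI, so M_Q = 559.8/3.333 = 168 kN·m (hogging).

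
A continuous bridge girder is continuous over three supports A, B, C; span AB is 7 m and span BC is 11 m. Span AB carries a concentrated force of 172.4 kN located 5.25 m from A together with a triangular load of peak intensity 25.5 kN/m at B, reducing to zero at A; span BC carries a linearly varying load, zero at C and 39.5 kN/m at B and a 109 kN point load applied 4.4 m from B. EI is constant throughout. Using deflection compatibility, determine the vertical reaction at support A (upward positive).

Take M_B as the redundant. Released structure: two simple spans AB and BC with a hinge at B.
Discontinuity in slope at B on the released structure — sum the simple-span end rotations:
  span AB: point load 172.4 at a = 5.25: Pab(L + a)/(6LEI) = 462/EI
  span AB: triangular load, peak 25.5: w₀L³/(45EI) = 194.4/EI
  span BC: triangular load, peak 39.5: w₀L³/(45EI) = 1168/EI
  span BC: point load 109 at a = 4.4: Pab(L + b)/(6LEI) = 844.1/EI
  relative rotation θ_0 = (656.3 + 2012)/EI = 2669/EI
A unit hogging moment at B produces rotation L₁/(3EI) + L₂/(3EI) = 6/EI.
Slope continuity at B: θ_0 = M_B·6/EI, so M_B = 2669/6 = 444.8 kN·m (hogging).
Span AB, ΣM about A with M_B applied at B: R_B^{AB}·7 = 1322 + 444.8, so R_B^{AB} = 252.3 kN and R_A = 261.6 − 252.3 = 9.308 kN.

R_A = 9.308 kN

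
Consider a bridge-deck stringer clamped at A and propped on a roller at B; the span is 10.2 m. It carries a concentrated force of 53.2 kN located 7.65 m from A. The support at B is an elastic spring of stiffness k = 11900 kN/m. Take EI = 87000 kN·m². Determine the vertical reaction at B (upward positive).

R_B = 32.98 kN

Remove the prop at B; the released (primary) structure is a cantilever built in at A.
Primary-structure tip deflection at B by superposition:
  point load 53.2 at a = 7.65: Pa²(3L − a)/(6EI) = 11909/EI
Flexibility coefficient — unit upward force at B: δ_{BB} = L³/(3EI) = 353.7/EI.
With EI = 87000 kN·m²: δ_0 = 0.13688 m and δ_{BB} = 0.004066 m/kN.
Compatibility — the spring shortens by R_B/k under the reaction it provides: δ_0 − R_B·δ_{BB} = R_B/k. With 1/k = 0.000084 m/kN, R_B = δ_0 / (δ_{BB} + 1/k) = 0.13688 / (0.004066 + 0.000084) = 32.98 kN.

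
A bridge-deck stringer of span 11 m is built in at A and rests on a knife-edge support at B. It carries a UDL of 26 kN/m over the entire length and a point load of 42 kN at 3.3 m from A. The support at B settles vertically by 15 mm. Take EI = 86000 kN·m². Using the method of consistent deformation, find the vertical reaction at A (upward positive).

R_A = 218.6 kN

Release the roller at B. Primary structure: cantilever fixed at A.
Deflection at B on the released cantilever, summing each load's contribution:
  UDL 26: wL⁴/(8EI) = 47583/EI
  point load 42 at a = 3.3: Pa²(3L − a)/(6EI) = 2264/EI
  δ_0 = 49847/EI
Flexibility coefficient — unit upward force at B: δ_{BB} = L³/(3EI) = 443.7/EI.
With EI = 86000 kN·m²: δ_0 = 0.57962 m and δ_{BB} = 0.005159 m/kN.
Compatibility — the beam at B must follow the support down by 0.015 m: δ_0 − R_B·δ_{BB} = 0.015, so R_B = (0.57962 − 0.015)/0.005159 = 109.4 kN.
Vertical equilibrium: R_A = ΣP − R_B = 328 − 109.4 = 218.6 kN.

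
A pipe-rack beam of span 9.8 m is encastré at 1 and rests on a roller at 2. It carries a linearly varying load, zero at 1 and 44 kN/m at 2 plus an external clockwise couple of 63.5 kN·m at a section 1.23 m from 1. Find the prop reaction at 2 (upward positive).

Choose R_2 as the redundant. The primary structure is the cantilever fixed at 1.
Downward deflection at the released point 2 due to the loads:
  triangular load, peak 44 at the free end: 11w₀L⁴/(120EI) = 37202/EI
  clockwise couple 63.5 at a = 1.23: M₀a(2L − a)/(2EI) = 717.4/EI
  δ_0 = 37920/EI
Tip deflection under a unit load at 2: L³/(3EI) = 313.7/EI.
The prop prevents deflection at 2: R_2 = δ_0/δ_{22} = 37920/313.7 = 120.9 kN.

R_2 = 120.9 kN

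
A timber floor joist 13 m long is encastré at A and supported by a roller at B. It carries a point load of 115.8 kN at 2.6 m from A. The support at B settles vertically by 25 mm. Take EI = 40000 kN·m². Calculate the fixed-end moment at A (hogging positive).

Remove the prop at B; the released (primary) structure is a cantilever built in at A.
Free-end deflection of the primary structure under the applied loading (downward +):
  point load 115.8 at a = 2.6: Pa²(3L − a)/(6EI) = 4749/EI
Flexibility coefficient — unit upward force at B: δ_{BB} = L³/(3EI) = 732.3/EI.
With EI = 40000 kN·m²: δ_0 = 0.11873 m and δ_{BB} = 0.018308 m/kN.
Compatibility — the beam at B must follow the support down by 0.025 m: δ_0 − R_B·δ_{BB} = 0.025, so R_B = (0.11873 − 0.025)/0.018308 = 5.119 kN.
Moment equilibrium about A: M_A = Σ(load moments about A) − R_B·L = 301.1 − 5.119×13 = 234.5 kN·m.

M_A = 234.5 kN·m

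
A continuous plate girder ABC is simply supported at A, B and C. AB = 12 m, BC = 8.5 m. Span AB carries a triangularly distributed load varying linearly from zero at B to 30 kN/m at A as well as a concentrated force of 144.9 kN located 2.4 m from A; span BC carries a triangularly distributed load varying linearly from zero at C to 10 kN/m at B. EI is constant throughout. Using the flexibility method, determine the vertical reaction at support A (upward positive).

Insert a hinge at B; M_B is the redundant, and each span becomes simply supported.
End slopes at the hinge B, treating each span as simply supported:
  span AB: triangular load, peak 30: 7w₀L³/(360EI) = 1008/EI
  span AB: point load 144.9 at a = 2.4: Pab(L + a)/(6LEI) = 667.7/EI
  span BC: triangular load, peak 10: w₀L³/(45EI) = 136.5/EI
  relative rotation θ_0 = (1676 + 136.5)/EI = 1812/EI
A unit hogging moment at B produces rotation L₁/(3EI) + L₂/(3EI) = 6.833/EI.
Slope continuity at B: θ_0 = M_B·6.833/EI, so M_B = 1812/6.833 = 265.2 kN·m (hogging).
Span AB, ΣM about A with M_B applied at B: R_B^{AB}·12 = 1068 + 265.2, so R_B^{AB} = 111.1 kN and R_A = 324.9 − 111.1 = 213.8 kN.

R_A = 213.8 kN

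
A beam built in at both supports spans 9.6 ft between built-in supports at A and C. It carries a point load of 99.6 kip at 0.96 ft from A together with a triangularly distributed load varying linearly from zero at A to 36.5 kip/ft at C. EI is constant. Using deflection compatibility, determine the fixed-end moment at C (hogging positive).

Take the two fixed-end moments M_A, M_C as redundants; the released structure is the simple span AC.
End rotations of the released simple span under the applied load (×1/EI):
  at A: point load 99.6 at a = 0.96: Pab(L + b)/(6LEI) = 261.6/EI
  at C: point load 99.6 at a = 0.96: Pab(L + a)/(6LEI) = 151.5/EI
  at A: triangular load, peak 36.5: 7w₀L³/(360EI) = 627.9/EI
  at C: triangular load, peak 36.5: w₀L³/(45EI) = 717.6/EI
  θ_A0 = 889.5/EI,  θ_C0 = 869.1/EI
Flexibility coefficients: a unit moment at one end gives L/(3EI) there and L/(6EI) at the far end, so f₁₁ = f₂₂ = 3.2/EI and f₁₂ = f₂₁ = 1.6/EI.
Compatibility — zero rotation at each built-in end:
  3.2 M_A + 1.6 M_C = 889.5
  1.6 M_A + 3.2 M_C = 869.1
Solving the pair gives M_A = 189.6 kip·ft and M_C = 176.8 kip·ft (hogging).

M_C = 176.8 kip·ft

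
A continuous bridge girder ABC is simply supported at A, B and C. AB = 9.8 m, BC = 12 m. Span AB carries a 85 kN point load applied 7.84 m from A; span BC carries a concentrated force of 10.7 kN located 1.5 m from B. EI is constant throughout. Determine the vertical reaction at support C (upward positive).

R_C = -3.76 kN

Release continuity at B by inserting a hinge; the redundant is the internal moment M_B. The primary structure is two simply-supported spans AB and BC.
Discontinuity in slope at B on the released structure — sum the simple-span end rotations:
  span AB: point load 85 at a = 7.84: Pab(L + a)/(6LEI) = 391.8/EI
  span BC: point load 10.7 at a = 1.5: Pab(L + b)/(6LEI) = 52.66/EI
  relative rotation θ_0 = (391.8 + 52.66)/EI = 444.5/EI
A unit hogging moment at B produces rotation L₁/(3EI) + L₂/(3EI) = 7.267/EI.
Compatibility: M_B·(L₁+L₂)/(3EI) = θ_0, giving M_B = 61.17 kN·m (hogging).
Span BC, ΣM about C: R_B^{BC}·12 = 112.3 + 61.17, so R_B^{BC} = 14.46 kN and R_C = 10.7 − 14.46 = -3.76 kN.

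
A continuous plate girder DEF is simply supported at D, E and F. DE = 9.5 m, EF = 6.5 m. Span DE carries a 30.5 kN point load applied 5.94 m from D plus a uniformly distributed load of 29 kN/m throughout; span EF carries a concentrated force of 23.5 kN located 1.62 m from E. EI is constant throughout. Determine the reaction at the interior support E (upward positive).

Release continuity at E by inserting a hinge; the redundant is the internal moment M_E. The primary structure is two simply-supported spans DE and EF.
Rotations at E on the released spans (each span's end-slope, ×1/EI):
  span DE: point load 30.5 at a = 5.94: Pab(L + a)/(6LEI) = 174.7/EI
  span DE: UDL 29: wL³/(24EI) = 1036/EI
  span EF: point load 23.5 at a = 1.62: Pab(L + b)/(6LEI) = 54.21/EI
  relative rotation θ_0 = (1211 + 54.21)/EI = 1265/EI
A unit hogging moment at E produces rotation L₁/(3EI) + L₂/(3EI) = 5.333/EI.
Compatibility: M_E·(L₁+L₂)/(3EI) = θ_0, giving M_E = 237.2 kN·m (hogging).
Span DE, ΣM about D with M_E applied at E: R_E^{DE}·9.5 = 1490 + 237.2, so R_E^{DE} = 181.8 kN and R_D = 306 − 181.8 = 124.2 kN.
Span EF, ΣM about F: R_E^{EF}·6.5 = 114.7 + 237.2, so R_E^{EF} = 54.13 kN and R_F = 23.5 − 54.13 = -30.63 kN.
R_E = 181.8 + 54.13 = 235.9 kN.

R_E = 235.9 kN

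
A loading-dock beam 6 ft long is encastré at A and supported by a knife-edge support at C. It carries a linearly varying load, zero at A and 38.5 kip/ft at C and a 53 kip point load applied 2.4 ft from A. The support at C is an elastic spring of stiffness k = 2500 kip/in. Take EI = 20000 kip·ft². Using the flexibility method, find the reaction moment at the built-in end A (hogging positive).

Release the roller at C. Primary structure: cantilever fixed at A.
Primary-structure tip deflection at C by superposition:
  triangular load, peak 38.5 at the free end: 11w₀L⁴/(120EI) = 4574/EI
  point load 53 at a = 2.4: Pa²(3L − a)/(6EI) = 793.7/EI
  δ_0 = 5368/EI
Flexibility coefficient — unit upward force at C: δ_{CC} = L³/(3EI) = 72/EI.
With EI = 20000 kip·ft²: δ_0 = 0.26838 ft and δ_{CC} = 0.0036 ft/kip.
Compatibility — the spring shortens by R_C/k under the reaction it provides: δ_0 − R_C·δ_{CC} = R_C/k. With 1/k = 1/(2500×12) ft/kip = 0.000033 ft/kip, R_C = δ_0 / (δ_{CC} + 1/k) = 0.26838 / (0.0036 + 0.000033) = 73.87 kip.
Moment equilibrium about A: M_A = Σ(load moments about A) − R_C·L = 589.2 − 73.87×6 = 146 kip·ft.

M_A = 146 kip·ft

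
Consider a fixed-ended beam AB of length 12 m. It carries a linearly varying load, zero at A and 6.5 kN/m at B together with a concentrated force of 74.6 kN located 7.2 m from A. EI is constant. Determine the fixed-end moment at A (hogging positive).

M_A = 117.1 kN·m

Take the two fixed-end moments M_A, M_B as redundants; the released structure is the simple span AB.
Simple-span end rotations at A and B under the given loads:
  at A: triangular load, peak 6.5: 7w₀L³/(360EI) = 218.4/EI
  at B: triangular load, peak 6.5: w₀L³/(45EI) = 249.6/EI
  at A: point load 74.6 at a = 7.2: Pab(L + b)/(6LEI) = 601.6/EI
  at B: point load 74.6 at a = 7.2: Pab(L + a)/(6LEI) = 687.5/EI
  θ_A0 = 820/EI,  θ_B0 = 937.1/EI
Flexibility coefficients: a unit moment at one end gives L/(3EI) there and L/(6EI) at the far end, so f₁₁ = f₂₂ = 4/EI and f₁₂ = f₂₁ = 2/EI.
Compatibility — zero rotation at each built-in end:
  4 M_A + 2 M_B = 820
  2 M_A + 4 M_B = 937.1
Solving the pair gives M_A = 117.1 kN·m and M_B = 175.7 kN·m (hogging).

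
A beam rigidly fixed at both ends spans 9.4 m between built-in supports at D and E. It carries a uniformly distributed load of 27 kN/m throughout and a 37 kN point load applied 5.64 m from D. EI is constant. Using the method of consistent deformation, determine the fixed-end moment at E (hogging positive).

M_E = 248.9 kN·m

Take the two fixed-end moments M_D, M_E as redundants; the released structure is the simple span DE.
Simple-span end rotations at D and E under the given loads:
  at D: UDL 27: wL³/(24EI) = 934.4/EI
  at E: UDL 27: wL³/(24EI) = 934.4/EI
  at D: point load 37 at a = 5.64: Pab(L + b)/(6LEI) = 183.1/EI
  at E: point load 37 at a = 5.64: Pab(L + a)/(6LEI) = 209.2/EI
  θ_D0 = 1117/EI,  θ_E0 = 1144/EI
Flexibility coefficients: a unit moment at one end gives L/(3EI) there and L/(6EI) at the far end, so f₁₁ = f₂₂ = 3.133/EI and f₁₂ = f₂₁ = 1.567/EI.
Compatibility — zero rotation at each built-in end:
  3.133 M_D + 1.567 M_E = 1117
  1.567 M_D + 3.133 M_E = 1144
Solving the pair gives M_D = 232.2 kN·m and M_E = 248.9 kN·m (hogging).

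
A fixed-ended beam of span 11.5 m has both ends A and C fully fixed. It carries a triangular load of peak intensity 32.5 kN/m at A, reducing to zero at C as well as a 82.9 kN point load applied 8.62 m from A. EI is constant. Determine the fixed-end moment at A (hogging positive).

M_A = 259.7 kN·m

Take the two fixed-end moments M_A, M_C as redundants; the released structure is the simple span AC.
Simple-span end rotations at A and C under the given loads:
  at A: triangular load, peak 32.5: w₀L³/(45EI) = 1098/EI
  at C: triangular load, peak 32.5: 7w₀L³/(360EI) = 961.1/EI
  at A: point load 82.9 at a = 8.62: Pab(L + b)/(6LEI) = 428.9/EI
  at C: point load 82.9 at a = 8.62: Pab(L + a)/(6LEI) = 600.1/EI
  θ_A0 = 1527/EI,  θ_C0 = 1561/EI
Flexibility coefficients: a unit moment at one end gives L/(3EI) there and L/(6EI) at the far end, so f₁₁ = f₂₂ = 3.833/EI and f₁₂ = f₂₁ = 1.917/EI.
Compatibility — zero rotation at each built-in end:
  3.833 M_A + 1.917 M_C = 1527
  1.917 M_A + 3.833 M_C = 1561
Solving the pair gives M_A = 259.7 kN·m and M_C = 277.4 kN·m (hogging).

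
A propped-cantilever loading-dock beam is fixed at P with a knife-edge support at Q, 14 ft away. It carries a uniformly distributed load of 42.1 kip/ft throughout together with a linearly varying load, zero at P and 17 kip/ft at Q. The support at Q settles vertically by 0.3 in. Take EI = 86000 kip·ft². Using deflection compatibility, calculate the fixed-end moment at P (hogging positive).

M_P = 1259 kip·ft

Choose R_Q as the redundant. The primary structure is the cantilever fixed at P.
Deflection at Q on the released cantilever, summing each load's contribution:
  UDL 42.1: wL⁴/(8EI) = 202164/EI
  triangular load, peak 17 at the free end: 11w₀L⁴/(120EI) = 59865/EI
  δ_0 = 262029/EI
Tip deflection under a unit load at Q: L³/(3EI) = 914.7/EI.
With EI = 86000 kip·ft²: δ_0 = 3.0469 ft and δ_{QQ} = 0.010636 ft/kip.
Compatibility — the beam at Q must follow the support down by 0.025 ft: δ_0 − R_Q·δ_{QQ} = 0.025, so R_Q = (3.0469 − 0.025)/0.010636 = 284.1 kip.
Moment equilibrium about P: M_P = Σ(load moments about P) − R_Q·L = 5236 − 284.1×14 = 1259 kip·ft.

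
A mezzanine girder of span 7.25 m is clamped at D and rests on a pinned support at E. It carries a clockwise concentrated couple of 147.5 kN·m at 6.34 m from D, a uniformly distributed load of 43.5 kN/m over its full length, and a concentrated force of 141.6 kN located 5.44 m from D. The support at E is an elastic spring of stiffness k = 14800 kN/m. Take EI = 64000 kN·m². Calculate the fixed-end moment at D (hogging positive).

M_D = 392.5 kN·m

Choose R_E as the redundant. The primary structure is the cantilever fixed at D.
Downward deflection at the released point E due to the loads:
  clockwise couple 147.5 at a = 6.34: M₀a(2L − a)/(2EI) = 3815/EI
  UDL 43.5: wL⁴/(8EI) = 15023/EI
  point load 141.6 at a = 5.44: Pa²(3L − a)/(6EI) = 11391/EI
  δ_0 = 30229/EI
Flexibility coefficient — unit upward force at E: δ_{EE} = L³/(3EI) = 127/EI.
With EI = 64000 kN·m²: δ_0 = 0.47233 m and δ_{EE} = 0.001985 m/kN.
Compatibility — the spring shortens by R_E/k under the reaction it provides: δ_0 − R_E·δ_{EE} = R_E/k. With 1/k = 0.000068 m/kN, R_E = δ_0 / (δ_{EE} + 1/k) = 0.47233 / (0.001985 + 0.000068) = 230.1 kN.
Moment equilibrium about D: M_D = Σ(load moments about D) − R_E·L = 2061 − 230.1×7.25 = 392.5 kN·m.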